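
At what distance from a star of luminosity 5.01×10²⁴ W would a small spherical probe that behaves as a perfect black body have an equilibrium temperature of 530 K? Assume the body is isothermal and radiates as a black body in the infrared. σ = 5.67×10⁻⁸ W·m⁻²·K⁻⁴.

For an isothermal black-emitting sphere, (1−a)S·πr² = σ·4πr²·T⁴ ⇒ S = 4σT⁴/(1−a).
S = 4·5.67×10⁻⁸·(530)⁴/1.00 = 17900 W/m².
Flux falls as S = L/(4πd²), so d = √(L/(4πS)) = √(5.01×10²⁴/(4π·17900)).

d ≈ 4.72×10⁹ m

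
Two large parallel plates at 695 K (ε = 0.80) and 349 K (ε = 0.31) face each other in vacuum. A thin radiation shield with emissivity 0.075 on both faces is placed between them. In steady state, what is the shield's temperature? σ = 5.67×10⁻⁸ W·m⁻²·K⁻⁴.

T_s ≈ 602 K

In steady state the net flux on the hot side equals that on the cold side.
σ(T₁⁴−T_s⁴)/D₁ = σ(T_s⁴−T₂⁴)/D₂, with D₁ = 1/ε₁+1/ε_s−1 = 13.58, D₂ = 1/ε_s+1/ε₂−1 = 15.56.
Solve for T_s⁴: T_s⁴ = (D₂·T₁⁴ + D₁·T₂⁴)/(D₁+D₂) = 1.315×10¹¹ K⁴.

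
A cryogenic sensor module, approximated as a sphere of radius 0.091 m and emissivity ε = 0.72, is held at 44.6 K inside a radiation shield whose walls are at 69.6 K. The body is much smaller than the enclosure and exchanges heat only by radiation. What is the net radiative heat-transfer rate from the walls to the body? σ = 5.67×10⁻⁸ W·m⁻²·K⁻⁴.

For a small grey body in a large enclosure: P_net = εσA(T_body⁴ − T_wall⁴).
A = 4πr² = 0.1041 m²; T_body⁴ − T_wall⁴ = 3.957×10⁶ − 2.347×10⁷ = -1.951×10⁷ K⁴.
|P_net| = 0.72·5.67×10⁻⁸·0.1041·1.951×10⁷.

P_net ≈ 0.0829 W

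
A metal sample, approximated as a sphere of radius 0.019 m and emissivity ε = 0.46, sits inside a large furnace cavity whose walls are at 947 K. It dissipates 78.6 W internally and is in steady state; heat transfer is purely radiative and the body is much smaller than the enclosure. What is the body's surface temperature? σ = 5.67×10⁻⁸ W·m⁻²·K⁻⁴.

For a small grey body in a large enclosure, net radiated power = εσA(T⁴ − T_w⁴).
Steady state: P = εσA(T⁴ − T_w⁴) with A = 4πr² = 0.004536 m².
T⁴ = P/(εσA) + T_w⁴ = 78.6/(0.46·5.67×10⁻⁸·0.004536) + (947)⁴
    = 6.643×10¹¹ + 8.043×10¹¹ = 1.469×10¹² K⁴.

T ≈ 1100 K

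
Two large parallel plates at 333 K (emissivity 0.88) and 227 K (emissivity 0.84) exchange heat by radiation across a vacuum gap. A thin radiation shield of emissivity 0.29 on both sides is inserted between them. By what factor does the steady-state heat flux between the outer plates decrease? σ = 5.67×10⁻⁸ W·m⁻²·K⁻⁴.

factor ≈ 5.44

Without shield: q₀ = σΔ(T⁴)/(1/ε₁+1/ε₂−1) with denominator 1.327.
With shield the two gaps are in series; the resistances add: (1/ε₁+1/ε_s−1)+(1/ε_s+1/ε₂−1) = 3.585+3.639 = 7.223.
Heat-flux ratio q₀/q = 7.223/1.327.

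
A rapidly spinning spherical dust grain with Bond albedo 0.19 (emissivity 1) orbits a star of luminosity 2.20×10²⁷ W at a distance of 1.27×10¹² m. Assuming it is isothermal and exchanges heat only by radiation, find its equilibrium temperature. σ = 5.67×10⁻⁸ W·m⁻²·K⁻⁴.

First find the stellar flux at distance d: S = L/(4πd²) = 2.20×10²⁷/(4π·(1.27×10¹²)²) = 108.5 W/m².
For an isothermal sphere, absorbed (1−a)S·πr² = emitted σ·4πr²·T⁴, so T⁴ = (1−a)S/(4σ).
T⁴ = 0.810·108.5/(4·5.67×10⁻⁸) = 3.877×10⁸ K⁴.

T ≈ 140 K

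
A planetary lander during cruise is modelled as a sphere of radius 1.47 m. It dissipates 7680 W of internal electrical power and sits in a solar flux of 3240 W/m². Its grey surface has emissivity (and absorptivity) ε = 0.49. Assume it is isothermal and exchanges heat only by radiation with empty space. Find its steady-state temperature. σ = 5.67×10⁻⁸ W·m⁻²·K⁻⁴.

T ≈ 395 K

At steady state, absorbed solar power + internal power = radiated power.
Absorbed: α·S·A_cross = 0.49·3240·6.789 = 10780 W (cross-section πr²).
Total input = 10780 + 7680 = 18460 W.
Radiated: εσ·A_surf·T⁴ with A_surf = 4πr² = 27.15 m².
T⁴ = 18460/(0.49·5.67×10⁻⁸·27.15) = 2.447×10¹⁰ K⁴.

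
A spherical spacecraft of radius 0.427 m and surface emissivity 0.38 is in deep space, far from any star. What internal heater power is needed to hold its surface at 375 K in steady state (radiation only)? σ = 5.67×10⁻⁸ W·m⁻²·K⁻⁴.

P = εσ·4πr²·T⁴.
4πr² = 2.291 m²; T⁴ = 1.978×10¹⁰ K⁴.
P = 0.38·5.67×10⁻⁸·2.291·1.978×10¹⁰.

P ≈ 976 W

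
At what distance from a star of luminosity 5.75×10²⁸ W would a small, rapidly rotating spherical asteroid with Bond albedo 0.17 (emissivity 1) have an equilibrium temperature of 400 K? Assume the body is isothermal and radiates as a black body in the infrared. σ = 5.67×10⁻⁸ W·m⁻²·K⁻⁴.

For an isothermal black-emitting sphere, (1−a)S·πr² = σ·4πr²·T⁴ ⇒ S = 4σT⁴/(1−a).
S = 4·5.67×10⁻⁸·(400)⁴/0.830 = 6995 W/m².
Flux falls as S = L/(4πd²), so d = √(L/(4πS)) = √(5.75×10²⁸/(4π·6995)).

d ≈ 8.09×10¹¹ m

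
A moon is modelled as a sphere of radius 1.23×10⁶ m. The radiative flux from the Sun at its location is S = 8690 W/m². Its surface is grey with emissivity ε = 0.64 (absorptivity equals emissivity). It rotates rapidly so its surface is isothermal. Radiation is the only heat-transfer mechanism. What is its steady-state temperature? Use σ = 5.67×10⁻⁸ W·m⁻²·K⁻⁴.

At equilibrium, absorbed power = emitted power.
Absorbing cross-section = πr² = 4.753×10¹² m²; emitting surface = 4πr² = 1.901×10¹³ m² (ratio 4).
εS·A_cross = εσ·A_surf·T⁴  ⇒  T⁴ = S/(4σ)   (ε cancels).
T⁴ = 8690/(4·5.67×10⁻⁸) = 3.832×10¹⁰ K⁴.
T = (3.832×10¹⁰)^(1/4).

T ≈ 442 K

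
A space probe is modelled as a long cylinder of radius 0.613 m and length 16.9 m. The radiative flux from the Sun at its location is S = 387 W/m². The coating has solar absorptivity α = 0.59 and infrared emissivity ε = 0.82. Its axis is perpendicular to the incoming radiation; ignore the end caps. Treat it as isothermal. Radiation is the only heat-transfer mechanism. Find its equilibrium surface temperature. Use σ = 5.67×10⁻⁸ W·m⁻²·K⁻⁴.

At equilibrium, absorbed power = emitted power.
Absorbing cross-section = 2rL = 20.72 m²; emitting surface = 2πrL = 65.09 m² (ratio π).
αS·A_cross = εσ·A_surf·T⁴  ⇒  T⁴ = αS/(ε·πσ).
T⁴ = 0.590·387/(0.82·π·5.67×10⁻⁸) = 1.563×10⁹ K⁴.
T = (1.563×10⁹)^(1/4).

T ≈ 199 K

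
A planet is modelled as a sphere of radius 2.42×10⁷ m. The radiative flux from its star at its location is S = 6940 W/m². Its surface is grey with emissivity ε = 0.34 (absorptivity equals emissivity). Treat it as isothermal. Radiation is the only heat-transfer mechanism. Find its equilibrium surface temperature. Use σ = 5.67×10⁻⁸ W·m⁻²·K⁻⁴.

T ≈ 418 K

At equilibrium, absorbed power = emitted power.
Absorbing cross-section = πr² = 1.840×10¹⁵ m²; emitting surface = 4πr² = 7.359×10¹⁵ m² (ratio 4).
εS·A_cross = εσ·A_surf·T⁴  ⇒  T⁴ = S/(4σ)   (ε cancels).
T⁴ = 6940/(4·5.67×10⁻⁸) = 3.060×10¹⁰ K⁴.
T = (3.060×10¹⁰)^(1/4).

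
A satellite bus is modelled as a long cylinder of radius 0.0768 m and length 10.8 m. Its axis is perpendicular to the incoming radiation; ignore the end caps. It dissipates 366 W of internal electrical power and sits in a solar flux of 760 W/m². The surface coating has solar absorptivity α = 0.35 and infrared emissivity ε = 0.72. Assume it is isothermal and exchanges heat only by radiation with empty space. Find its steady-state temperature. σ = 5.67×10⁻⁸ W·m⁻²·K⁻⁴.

At steady state, absorbed solar power + internal power = radiated power.
Absorbed: α·S·A_cross = 0.35·760·1.659 = 441.3 W (cross-section 2rL).
Total input = 441.3 + 366 = 807.3 W.
Radiated: εσ·A_surf·T⁴ with A_surf = 2πrL = 5.212 m².
T⁴ = 807.3/(0.72·5.67×10⁻⁸·5.212) = 3.794×10⁹ K⁴.

T ≈ 248 K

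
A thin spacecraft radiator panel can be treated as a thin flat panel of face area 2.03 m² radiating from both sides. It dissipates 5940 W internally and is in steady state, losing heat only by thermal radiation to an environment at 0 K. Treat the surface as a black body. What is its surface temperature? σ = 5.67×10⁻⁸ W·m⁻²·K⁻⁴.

T ≈ 401 K

Steady state: internal power = radiated power, P = εσA T⁴.
Radiating area A = 2·2.03 = 4.060 m².
T⁴ = P/(εσA) = 5940/(1.0·5.67×10⁻⁸·4.060) = 2.580×10¹⁰ K⁴.
T = (2.580×10¹⁰)^(1/4).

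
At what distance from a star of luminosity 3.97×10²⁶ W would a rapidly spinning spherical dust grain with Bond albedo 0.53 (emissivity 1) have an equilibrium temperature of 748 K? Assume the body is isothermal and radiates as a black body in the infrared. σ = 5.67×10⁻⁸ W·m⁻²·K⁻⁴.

d ≈ 1.45×10¹⁰ m

For an isothermal black-emitting sphere, (1−a)S·πr² = σ·4πr²·T⁴ ⇒ S = 4σT⁴/(1−a).
S = 4·5.67×10⁻⁸·(748)⁴/0.470 = 1.511×10⁵ W/m².
Flux falls as S = L/(4πd²), so d = √(L/(4πS)) = √(3.97×10²⁶/(4π·1.511×10⁵)).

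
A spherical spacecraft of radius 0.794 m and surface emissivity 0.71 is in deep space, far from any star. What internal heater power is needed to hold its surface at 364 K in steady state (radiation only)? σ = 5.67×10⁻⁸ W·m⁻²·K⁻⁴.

P = εσ·4πr²·T⁴.
4πr² = 7.922 m²; T⁴ = 1.756×10¹⁰ K⁴.
P = 0.71·5.67×10⁻⁸·7.922·1.756×10¹⁰.

P ≈ 5600 W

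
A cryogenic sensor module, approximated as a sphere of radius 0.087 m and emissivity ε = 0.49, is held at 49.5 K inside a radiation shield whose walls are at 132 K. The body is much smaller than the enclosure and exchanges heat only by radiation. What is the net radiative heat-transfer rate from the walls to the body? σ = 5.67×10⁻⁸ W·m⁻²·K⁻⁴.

P_net ≈ 0.786 W

For a small grey body in a large enclosure: P_net = εσA(T_body⁴ − T_wall⁴).
A = 4πr² = 0.09511 m²; T_body⁴ − T_wall⁴ = 6.004×10⁶ − 3.036×10⁸ = -2.976×10⁸ K⁴.
|P_net| = 0.49·5.67×10⁻⁸·0.09511·2.976×10⁸.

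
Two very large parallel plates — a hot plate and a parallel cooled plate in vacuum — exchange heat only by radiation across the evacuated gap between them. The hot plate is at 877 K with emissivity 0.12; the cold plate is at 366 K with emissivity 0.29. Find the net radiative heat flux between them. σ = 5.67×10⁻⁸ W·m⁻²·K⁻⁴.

For two infinite grey parallel plates, q = σ(T₁⁴ − T₂⁴)/(1/ε₁ + 1/ε₂ − 1).
T₁⁴ − T₂⁴ = 5.916×10¹¹ − 1.794×10¹⁰ = 5.736×10¹¹ K⁴.
1/ε₁ + 1/ε₂ − 1 = 8.333 + 3.448 − 1 = 10.78.
q = 5.67×10⁻⁸ × 5.736×10¹¹ / 10.78.

q ≈ 3020 W/m²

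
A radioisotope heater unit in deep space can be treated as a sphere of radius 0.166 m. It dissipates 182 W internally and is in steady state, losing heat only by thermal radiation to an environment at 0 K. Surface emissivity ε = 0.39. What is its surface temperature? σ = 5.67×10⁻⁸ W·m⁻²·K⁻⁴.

T ≈ 393 K

Steady state: internal power = radiated power, P = εσA T⁴.
Radiating area A = 4πr² = 0.3463 m².
T⁴ = P/(εσA) = 182/(0.39·5.67×10⁻⁸·0.3463) = 2.377×10¹⁰ K⁴.
T = (2.377×10¹⁰)^(1/4).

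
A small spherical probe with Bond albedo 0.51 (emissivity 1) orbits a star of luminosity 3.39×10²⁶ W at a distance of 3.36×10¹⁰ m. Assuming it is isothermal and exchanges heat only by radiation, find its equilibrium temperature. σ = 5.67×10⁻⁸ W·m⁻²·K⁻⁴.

T ≈ 477 K

First find the stellar flux at distance d: S = L/(4πd²) = 3.39×10²⁶/(4π·(3.36×10¹⁰)²) = 23900 W/m².
For an isothermal sphere, absorbed (1−a)S·πr² = emitted σ·4πr²·T⁴, so T⁴ = (1−a)S/(4σ).
T⁴ = 0.490·23900/(4·5.67×10⁻⁸) = 5.163×10¹⁰ K⁴.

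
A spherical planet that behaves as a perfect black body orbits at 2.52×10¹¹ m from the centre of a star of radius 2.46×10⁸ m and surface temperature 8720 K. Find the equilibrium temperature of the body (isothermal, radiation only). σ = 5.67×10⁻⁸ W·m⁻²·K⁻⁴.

T ≈ 193 K

The star's surface emits σT_*⁴; at distance d the flux is S = σT_*⁴(R_*/d)².
S = 5.67×10⁻⁸·(8720)⁴·(2.46×10⁸/2.52×10¹¹)² = 312.4 W/m².
For an isothermal sphere T⁴ = (1−a)S/(4σ) = 1.377×10⁹ K⁴.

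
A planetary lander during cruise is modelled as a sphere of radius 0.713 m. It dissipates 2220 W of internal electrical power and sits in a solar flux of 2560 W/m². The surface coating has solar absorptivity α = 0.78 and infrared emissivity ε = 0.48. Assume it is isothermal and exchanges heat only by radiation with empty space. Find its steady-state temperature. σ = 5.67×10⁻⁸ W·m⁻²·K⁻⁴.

At steady state, absorbed solar power + internal power = radiated power.
Absorbed: α·S·A_cross = 0.78·2560·1.597 = 3189 W (cross-section πr²).
Total input = 3189 + 2220 = 5409 W.
Radiated: εσ·A_surf·T⁴ with A_surf = 4πr² = 6.388 m².
T⁴ = 5409/(0.48·5.67×10⁻⁸·6.388) = 3.111×10¹⁰ K⁴.

T ≈ 420 K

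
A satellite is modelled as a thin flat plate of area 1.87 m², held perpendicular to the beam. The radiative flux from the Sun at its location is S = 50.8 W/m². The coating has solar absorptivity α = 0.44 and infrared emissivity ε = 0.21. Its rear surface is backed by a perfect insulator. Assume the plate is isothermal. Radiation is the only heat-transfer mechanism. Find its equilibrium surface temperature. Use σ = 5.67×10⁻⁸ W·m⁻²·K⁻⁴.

At equilibrium, absorbed power = emitted power.
Absorbing cross-section = A = 1.870 m²; emitting surface = A = 1.870 m² (ratio 1).
αS·A_cross = εσ·A_surf·T⁴  ⇒  T⁴ = αS/(ε·1σ).
T⁴ = 0.440·50.8/(0.21·1·5.67×10⁻⁸) = 1.877×10⁹ K⁴.
T = (1.877×10⁹)^(1/4).

T ≈ 208 K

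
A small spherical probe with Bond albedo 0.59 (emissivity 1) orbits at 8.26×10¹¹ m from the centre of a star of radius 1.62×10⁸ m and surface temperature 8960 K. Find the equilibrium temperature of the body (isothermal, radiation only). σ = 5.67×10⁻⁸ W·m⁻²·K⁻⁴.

T ≈ 71.0 K

The star's surface emits σT_*⁴; at distance d the flux is S = σT_*⁴(R_*/d)².
S = 5.67×10⁻⁸·(8960)⁴·(1.62×10⁸/8.26×10¹¹)² = 14.06 W/m².
For an isothermal sphere T⁴ = (1−a)S/(4σ) = 2.541×10⁷ K⁴.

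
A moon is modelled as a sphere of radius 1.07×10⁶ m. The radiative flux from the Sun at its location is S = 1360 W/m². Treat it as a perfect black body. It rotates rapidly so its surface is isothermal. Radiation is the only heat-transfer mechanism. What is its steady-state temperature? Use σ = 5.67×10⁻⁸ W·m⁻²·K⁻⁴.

At equilibrium, absorbed power = emitted power.
Absorbing cross-section = πr² = 3.597×10¹² m²; emitting surface = 4πr² = 1.439×10¹³ m² (ratio 4).
S·A_cross = εσ·A_surf·T⁴  ⇒  T⁴ = S/(4σ).
T⁴ = 1.00·1360/(4·5.67×10⁻⁸) = 5.996×10⁹ K⁴.
T = (5.996×10⁹)^(1/4).

T ≈ 278 K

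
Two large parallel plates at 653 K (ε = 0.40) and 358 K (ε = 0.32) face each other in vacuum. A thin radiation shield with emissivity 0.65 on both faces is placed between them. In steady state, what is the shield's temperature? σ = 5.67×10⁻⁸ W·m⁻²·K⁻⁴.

In steady state the net flux on the hot side equals that on the cold side.
σ(T₁⁴−T_s⁴)/D₁ = σ(T_s⁴−T₂⁴)/D₂, with D₁ = 1/ε₁+1/ε_s−1 = 3.038, D₂ = 1/ε_s+1/ε₂−1 = 3.663.
Solve for T_s⁴: T_s⁴ = (D₂·T₁⁴ + D₁·T₂⁴)/(D₁+D₂) = 1.068×10¹¹ K⁴.

T_s ≈ 572 K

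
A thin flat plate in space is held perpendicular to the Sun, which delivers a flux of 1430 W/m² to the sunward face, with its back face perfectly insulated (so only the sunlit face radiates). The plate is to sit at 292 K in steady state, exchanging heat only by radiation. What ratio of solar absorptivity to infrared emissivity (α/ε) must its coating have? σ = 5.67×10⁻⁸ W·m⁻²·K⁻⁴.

α/ε ≈ 0.288

Balance: αS·A = εσ·1A·T⁴ ⇒ α/ε = σT⁴/S.
α/ε = 5.67×10⁻⁸·(292)⁴/1430 = 5.67×10⁻⁸·7.270×10⁹/1430.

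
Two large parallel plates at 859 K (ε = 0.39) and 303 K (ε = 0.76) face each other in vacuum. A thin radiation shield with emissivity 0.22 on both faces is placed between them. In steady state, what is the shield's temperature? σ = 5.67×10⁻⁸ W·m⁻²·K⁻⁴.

In steady state the net flux on the hot side equals that on the cold side.
σ(T₁⁴−T_s⁴)/D₁ = σ(T_s⁴−T₂⁴)/D₂, with D₁ = 1/ε₁+1/ε_s−1 = 6.110, D₂ = 1/ε_s+1/ε₂−1 = 4.861.
Solve for T_s⁴: T_s⁴ = (D₂·T₁⁴ + D₁·T₂⁴)/(D₁+D₂) = 2.460×10¹¹ K⁴.

T_s ≈ 704 K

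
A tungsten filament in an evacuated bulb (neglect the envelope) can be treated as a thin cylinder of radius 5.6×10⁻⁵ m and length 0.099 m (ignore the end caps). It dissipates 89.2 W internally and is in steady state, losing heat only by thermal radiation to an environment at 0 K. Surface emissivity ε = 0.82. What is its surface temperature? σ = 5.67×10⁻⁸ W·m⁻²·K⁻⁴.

Steady state: internal power = radiated power, P = εσA T⁴.
Radiating area A = 2πrL = 3.483×10⁻⁵ m².
T⁴ = P/(εσA) = 89.2/(0.82·5.67×10⁻⁸·3.483×10⁻⁵) = 5.508×10¹³ K⁴.
T = (5.508×10¹³)^(1/4).

T ≈ 2720 K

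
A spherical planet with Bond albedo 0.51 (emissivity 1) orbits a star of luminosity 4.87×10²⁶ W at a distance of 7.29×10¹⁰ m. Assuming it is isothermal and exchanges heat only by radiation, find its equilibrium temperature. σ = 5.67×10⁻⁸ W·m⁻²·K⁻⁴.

First find the stellar flux at distance d: S = L/(4πd²) = 4.87×10²⁶/(4π·(7.29×10¹⁰)²) = 7292 W/m².
For an isothermal sphere, absorbed (1−a)S·πr² = emitted σ·4πr²·T⁴, so T⁴ = (1−a)S/(4σ).
T⁴ = 0.490·7292/(4·5.67×10⁻⁸) = 1.575×10¹⁰ K⁴.

T ≈ 354 K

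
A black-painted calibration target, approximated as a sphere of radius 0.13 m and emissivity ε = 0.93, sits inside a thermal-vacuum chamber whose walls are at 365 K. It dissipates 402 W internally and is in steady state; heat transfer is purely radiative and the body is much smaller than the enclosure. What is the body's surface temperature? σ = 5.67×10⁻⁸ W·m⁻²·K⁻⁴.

For a small grey body in a large enclosure, net radiated power = εσA(T⁴ − T_w⁴).
Steady state: P = εσA(T⁴ − T_w⁴) with A = 4πr² = 0.2124 m².
T⁴ = P/(εσA) + T_w⁴ = 402/(0.93·5.67×10⁻⁸·0.2124) + (365)⁴
    = 3.590×10¹⁰ + 1.775×10¹⁰ = 5.365×10¹⁰ K⁴.

T ≈ 481 K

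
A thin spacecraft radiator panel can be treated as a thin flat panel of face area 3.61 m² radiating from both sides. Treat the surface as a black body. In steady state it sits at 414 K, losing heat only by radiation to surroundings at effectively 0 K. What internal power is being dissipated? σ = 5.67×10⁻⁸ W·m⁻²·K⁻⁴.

Steady state: P = εσA T⁴.
A = 2·3.61 = 7.220 m²; T⁴ = (414)⁴ = 2.938×10¹⁰ K⁴.
P = 1.0 × 5.67×10⁻⁸ × 7.220 × 2.938×10¹⁰.

P ≈ 12000 W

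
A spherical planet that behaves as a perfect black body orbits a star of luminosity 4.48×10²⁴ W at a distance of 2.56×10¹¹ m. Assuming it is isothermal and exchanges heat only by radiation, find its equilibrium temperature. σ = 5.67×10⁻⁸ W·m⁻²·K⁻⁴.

First find the stellar flux at distance d: S = L/(4πd²) = 4.48×10²⁴/(4π·(2.56×10¹¹)²) = 5.440 W/m².
For an isothermal sphere, absorbed (1−a)S·πr² = emitted σ·4πr²·T⁴, so T⁴ = (1−a)S/(4σ).
T⁴ = 1.00·5.440/(4·5.67×10⁻⁸) = 2.399×10⁷ K⁴.

T ≈ 70.0 K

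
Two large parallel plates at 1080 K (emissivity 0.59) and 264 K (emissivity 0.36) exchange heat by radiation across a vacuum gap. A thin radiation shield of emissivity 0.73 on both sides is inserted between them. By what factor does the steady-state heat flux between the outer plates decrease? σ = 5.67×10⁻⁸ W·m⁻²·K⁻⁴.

factor ≈ 1.50

Without shield: q₀ = σΔ(T⁴)/(1/ε₁+1/ε₂−1) with denominator 3.473.
With shield the two gaps are in series; the resistances add: (1/ε₁+1/ε_s−1)+(1/ε_s+1/ε₂−1) = 2.065+3.148 = 5.212.
Heat-flux ratio q₀/q = 5.212/3.473.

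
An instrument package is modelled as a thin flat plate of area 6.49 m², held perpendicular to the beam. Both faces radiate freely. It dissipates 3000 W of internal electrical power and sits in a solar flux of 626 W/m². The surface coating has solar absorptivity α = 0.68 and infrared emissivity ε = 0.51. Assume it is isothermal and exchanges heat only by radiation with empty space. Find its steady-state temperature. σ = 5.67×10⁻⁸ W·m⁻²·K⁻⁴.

At steady state, absorbed solar power + internal power = radiated power.
Absorbed: α·S·A_cross = 0.68·626·6.490 = 2763 W (cross-section A).
Total input = 2763 + 3000 = 5763 W.
Radiated: εσ·A_surf·T⁴ with A_surf = 2A = 12.98 m².
T⁴ = 5763/(0.51·5.67×10⁻⁸·12.98) = 1.535×10¹⁰ K⁴.

T ≈ 352 K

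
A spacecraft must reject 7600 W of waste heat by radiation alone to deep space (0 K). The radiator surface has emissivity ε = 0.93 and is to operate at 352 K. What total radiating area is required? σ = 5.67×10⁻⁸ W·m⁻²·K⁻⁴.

P = εσA T⁴ ⇒ A = P/(εσT⁴).
T⁴ = 1.535×10¹⁰ K⁴.
A = 7600/(0.93 × 5.67×10⁻⁸ × 1.535×10¹⁰).

A ≈ 9.39 m²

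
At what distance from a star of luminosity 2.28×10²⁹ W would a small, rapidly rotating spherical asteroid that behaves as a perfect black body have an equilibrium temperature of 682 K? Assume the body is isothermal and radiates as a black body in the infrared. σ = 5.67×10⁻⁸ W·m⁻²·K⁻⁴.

For an isothermal black-emitting sphere, (1−a)S·πr² = σ·4πr²·T⁴ ⇒ S = 4σT⁴/(1−a).
S = 4·5.67×10⁻⁸·(682)⁴/1.00 = 49070 W/m².
Flux falls as S = L/(4πd²), so d = √(L/(4πS)) = √(2.28×10²⁹/(4π·49070)).

d ≈ 6.08×10¹¹ m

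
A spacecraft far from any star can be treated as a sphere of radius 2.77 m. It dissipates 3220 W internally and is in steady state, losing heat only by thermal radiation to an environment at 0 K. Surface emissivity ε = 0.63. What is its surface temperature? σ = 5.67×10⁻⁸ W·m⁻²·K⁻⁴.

T ≈ 175 K

Steady state: internal power = radiated power, P = εσA T⁴.
Radiating area A = 4πr² = 96.42 m².
T⁴ = P/(εσA) = 3220/(0.63·5.67×10⁻⁸·96.42) = 9.349×10⁸ K⁴.
T = (9.349×10⁸)^(1/4).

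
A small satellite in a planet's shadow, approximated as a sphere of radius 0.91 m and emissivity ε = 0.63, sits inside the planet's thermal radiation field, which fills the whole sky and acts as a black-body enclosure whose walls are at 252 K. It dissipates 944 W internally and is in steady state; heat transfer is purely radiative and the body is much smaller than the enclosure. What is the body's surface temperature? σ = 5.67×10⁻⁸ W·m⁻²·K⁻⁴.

For a small grey body in a large enclosure, net radiated power = εσA(T⁴ − T_w⁴).
Steady state: P = εσA(T⁴ − T_w⁴) with A = 4πr² = 10.41 m².
T⁴ = P/(εσA) + T_w⁴ = 944/(0.63·5.67×10⁻⁸·10.41) + (252)⁴
    = 2.540×10⁹ + 4.033×10⁹ = 6.572×10⁹ K⁴.

T ≈ 285 K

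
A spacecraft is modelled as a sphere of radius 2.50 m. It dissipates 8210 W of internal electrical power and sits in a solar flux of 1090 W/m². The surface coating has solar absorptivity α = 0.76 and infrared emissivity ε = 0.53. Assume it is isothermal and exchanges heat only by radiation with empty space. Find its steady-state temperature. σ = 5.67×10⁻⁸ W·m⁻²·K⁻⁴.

T ≈ 319 K

At steady state, absorbed solar power + internal power = radiated power.
Absorbed: α·S·A_cross = 0.76·1090·19.63 = 16270 W (cross-section πr²).
Total input = 16270 + 8210 = 24480 W.
Radiated: εσ·A_surf·T⁴ with A_surf = 4πr² = 78.54 m².
T⁴ = 24480/(0.53·5.67×10⁻⁸·78.54) = 1.037×10¹⁰ K⁴.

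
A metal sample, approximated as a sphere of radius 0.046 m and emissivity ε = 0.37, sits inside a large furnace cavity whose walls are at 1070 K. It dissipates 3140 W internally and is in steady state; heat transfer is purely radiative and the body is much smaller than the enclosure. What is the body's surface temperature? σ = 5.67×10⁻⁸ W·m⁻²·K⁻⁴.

For a small grey body in a large enclosure, net radiated power = εσA(T⁴ − T_w⁴).
Steady state: P = εσA(T⁴ − T_w⁴) with A = 4πr² = 0.02659 m².
T⁴ = P/(εσA) + T_w⁴ = 3140/(0.37·5.67×10⁻⁸·0.02659) + (1070)⁴
    = 5.629×10¹² + 1.311×10¹² = 6.940×10¹² K⁴.

T ≈ 1620 K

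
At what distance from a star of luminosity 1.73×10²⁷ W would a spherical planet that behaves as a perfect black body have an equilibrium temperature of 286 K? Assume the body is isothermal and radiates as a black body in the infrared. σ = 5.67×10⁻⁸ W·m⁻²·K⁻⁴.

d ≈ 3.01×10¹¹ m

For an isothermal black-emitting sphere, (1−a)S·πr² = σ·4πr²·T⁴ ⇒ S = 4σT⁴/(1−a).
S = 4·5.67×10⁻⁸·(286)⁴/1.00 = 1517 W/m².
Flux falls as S = L/(4πd²), so d = √(L/(4πS)) = √(1.73×10²⁷/(4π·1517)).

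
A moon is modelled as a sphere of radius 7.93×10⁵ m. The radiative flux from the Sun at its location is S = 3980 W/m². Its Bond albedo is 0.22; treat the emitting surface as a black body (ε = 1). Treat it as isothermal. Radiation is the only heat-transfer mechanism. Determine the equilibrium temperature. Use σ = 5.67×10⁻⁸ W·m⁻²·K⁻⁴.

At equilibrium, absorbed power = emitted power.
Absorbing cross-section = πr² = 1.976×10¹² m²; emitting surface = 4πr² = 7.902×10¹² m² (ratio 4).
(1−a)S·A_cross = εσ·A_surf·T⁴  ⇒  T⁴ = (1−a)S/(4σ).
T⁴ = 0.780·3980/(4·5.67×10⁻⁸) = 1.369×10¹⁰ K⁴.
T = (1.369×10¹⁰)^(1/4).

T ≈ 342 K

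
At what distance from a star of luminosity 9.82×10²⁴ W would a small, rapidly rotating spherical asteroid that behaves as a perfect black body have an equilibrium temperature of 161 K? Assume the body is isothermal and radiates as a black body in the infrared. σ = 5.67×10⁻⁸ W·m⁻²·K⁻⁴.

d ≈ 7.16×10¹⁰ m

For an isothermal black-emitting sphere, (1−a)S·πr² = σ·4πr²·T⁴ ⇒ S = 4σT⁴/(1−a).
S = 4·5.67×10⁻⁸·(161)⁴/1.00 = 152.4 W/m².
Flux falls as S = L/(4πd²), so d = √(L/(4πS)) = √(9.82×10²⁴/(4π·152.4)).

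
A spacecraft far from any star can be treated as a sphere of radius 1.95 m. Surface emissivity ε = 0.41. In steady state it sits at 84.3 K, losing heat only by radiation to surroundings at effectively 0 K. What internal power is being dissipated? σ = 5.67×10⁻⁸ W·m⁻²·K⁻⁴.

Steady state: P = εσA T⁴.
A = 4πr² = 47.78 m²; T⁴ = (84.3)⁴ = 5.050×10⁷ K⁴.
P = 0.41 × 5.67×10⁻⁸ × 47.78 × 5.050×10⁷.

P ≈ 56.1 W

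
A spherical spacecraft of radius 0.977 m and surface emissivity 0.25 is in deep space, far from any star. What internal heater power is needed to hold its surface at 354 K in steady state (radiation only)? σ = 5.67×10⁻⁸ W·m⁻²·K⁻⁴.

P = εσ·4πr²·T⁴.
4πr² = 11.99 m²; T⁴ = 1.570×10¹⁰ K⁴.
P = 0.25·5.67×10⁻⁸·11.99·1.570×10¹⁰.

P ≈ 2670 W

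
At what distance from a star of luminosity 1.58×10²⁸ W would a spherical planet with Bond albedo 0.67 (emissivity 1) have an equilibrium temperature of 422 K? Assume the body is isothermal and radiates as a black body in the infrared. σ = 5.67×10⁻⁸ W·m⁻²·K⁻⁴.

For an isothermal black-emitting sphere, (1−a)S·πr² = σ·4πr²·T⁴ ⇒ S = 4σT⁴/(1−a).
S = 4·5.67×10⁻⁸·(422)⁴/0.330 = 21800 W/m².
Flux falls as S = L/(4πd²), so d = √(L/(4πS)) = √(1.58×10²⁸/(4π·21800)).

d ≈ 2.40×10¹¹ m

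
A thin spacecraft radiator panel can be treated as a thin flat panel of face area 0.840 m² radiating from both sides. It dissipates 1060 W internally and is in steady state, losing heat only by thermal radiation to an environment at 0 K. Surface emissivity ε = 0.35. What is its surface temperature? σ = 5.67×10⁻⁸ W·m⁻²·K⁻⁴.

Steady state: internal power = radiated power, P = εσA T⁴.
Radiating area A = 2·0.840 = 1.680 m².
T⁴ = P/(εσA) = 1060/(0.35·5.67×10⁻⁸·1.680) = 3.179×10¹⁰ K⁴.
T = (3.179×10¹⁰)^(1/4).

T ≈ 422 K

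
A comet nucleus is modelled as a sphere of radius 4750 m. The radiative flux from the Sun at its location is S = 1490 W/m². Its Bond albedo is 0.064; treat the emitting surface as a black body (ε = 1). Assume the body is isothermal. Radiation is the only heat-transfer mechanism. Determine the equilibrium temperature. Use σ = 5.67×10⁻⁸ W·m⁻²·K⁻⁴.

T ≈ 280 K

At equilibrium, absorbed power = emitted power.
Absorbing cross-section = πr² = 7.088×10⁷ m²; emitting surface = 4πr² = 2.835×10⁸ m² (ratio 4).
(1−a)S·A_cross = εσ·A_surf·T⁴  ⇒  T⁴ = (1−a)S/(4σ).
T⁴ = 0.936·1490/(4·5.67×10⁻⁸) = 6.149×10⁹ K⁴.
T = (6.149×10⁹)^(1/4).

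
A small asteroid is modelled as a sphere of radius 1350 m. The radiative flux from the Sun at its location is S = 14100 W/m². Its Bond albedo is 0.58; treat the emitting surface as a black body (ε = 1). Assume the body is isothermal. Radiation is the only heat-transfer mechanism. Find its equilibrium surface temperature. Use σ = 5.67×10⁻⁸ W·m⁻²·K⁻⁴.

T ≈ 402 K

At equilibrium, absorbed power = emitted power.
Absorbing cross-section = πr² = 5.726×10⁶ m²; emitting surface = 4πr² = 2.290×10⁷ m² (ratio 4).
(1−a)S·A_cross = εσ·A_surf·T⁴  ⇒  T⁴ = (1−a)S/(4σ).
T⁴ = 0.420·14100/(4·5.67×10⁻⁸) = 2.611×10¹⁰ K⁴.
T = (2.611×10¹⁰)^(1/4).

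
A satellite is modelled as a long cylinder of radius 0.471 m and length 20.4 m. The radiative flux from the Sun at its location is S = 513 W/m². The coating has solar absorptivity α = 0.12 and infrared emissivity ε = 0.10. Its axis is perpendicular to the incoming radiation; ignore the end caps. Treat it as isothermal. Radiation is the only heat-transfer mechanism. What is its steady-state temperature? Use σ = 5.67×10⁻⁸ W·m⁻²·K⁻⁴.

T ≈ 242 K

At equilibrium, absorbed power = emitted power.
Absorbing cross-section = 2rL = 19.22 m²; emitting surface = 2πrL = 60.37 m² (ratio π).
αS·A_cross = εσ·A_surf·T⁴  ⇒  T⁴ = αS/(ε·πσ).
T⁴ = 0.120·513/(0.10·π·5.67×10⁻⁸) = 3.456×10⁹ K⁴.
T = (3.456×10⁹)^(1/4).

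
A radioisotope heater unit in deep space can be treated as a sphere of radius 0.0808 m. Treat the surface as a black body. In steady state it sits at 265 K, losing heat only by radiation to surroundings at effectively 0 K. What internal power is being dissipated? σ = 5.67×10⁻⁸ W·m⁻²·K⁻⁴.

Steady state: P = εσA T⁴.
A = 4πr² = 0.08204 m²; T⁴ = (265)⁴ = 4.932×10⁹ K⁴.
P = 1.0 × 5.67×10⁻⁸ × 0.08204 × 4.932×10⁹.

P ≈ 22.9 W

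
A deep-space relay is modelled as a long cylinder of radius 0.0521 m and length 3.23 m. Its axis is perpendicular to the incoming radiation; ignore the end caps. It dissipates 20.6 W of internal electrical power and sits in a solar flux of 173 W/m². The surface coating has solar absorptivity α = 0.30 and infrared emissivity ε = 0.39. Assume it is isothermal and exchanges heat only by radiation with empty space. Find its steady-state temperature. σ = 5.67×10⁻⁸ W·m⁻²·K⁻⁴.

At steady state, absorbed solar power + internal power = radiated power.
Absorbed: α·S·A_cross = 0.30·173·0.3366 = 17.47 W (cross-section 2rL).
Total input = 17.47 + 20.6 = 38.07 W.
Radiated: εσ·A_surf·T⁴ with A_surf = 2πrL = 1.057 m².
T⁴ = 38.07/(0.39·5.67×10⁻⁸·1.057) = 1.628×10⁹ K⁴.

T ≈ 201 K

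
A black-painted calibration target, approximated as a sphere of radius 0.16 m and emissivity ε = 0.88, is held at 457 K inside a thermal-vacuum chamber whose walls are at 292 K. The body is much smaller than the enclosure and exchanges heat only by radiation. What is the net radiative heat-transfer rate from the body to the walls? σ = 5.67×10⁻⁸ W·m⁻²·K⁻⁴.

P_net ≈ 583 W

For a small grey body in a large enclosure: P_net = εσA(T_body⁴ − T_wall⁴).
A = 4πr² = 0.3217 m²; T_body⁴ − T_wall⁴ = 4.362×10¹⁰ − 7.270×10⁹ = 3.635×10¹⁰ K⁴.
|P_net| = 0.88·5.67×10⁻⁸·0.3217·3.635×10¹⁰.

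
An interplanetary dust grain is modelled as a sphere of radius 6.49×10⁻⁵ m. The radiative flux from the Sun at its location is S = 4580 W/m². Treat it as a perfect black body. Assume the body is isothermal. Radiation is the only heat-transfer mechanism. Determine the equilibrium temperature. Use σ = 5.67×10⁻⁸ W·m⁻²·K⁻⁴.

At equilibrium, absorbed power = emitted power.
Absorbing cross-section = πr² = 1.323×10⁻⁸ m²; emitting surface = 4πr² = 5.293×10⁻⁸ m² (ratio 4).
S·A_cross = εσ·A_surf·T⁴  ⇒  T⁴ = S/(4σ).
T⁴ = 1.00·4580/(4·5.67×10⁻⁸) = 2.019×10¹⁰ K⁴.
T = (2.019×10¹⁰)^(1/4).

T ≈ 377 K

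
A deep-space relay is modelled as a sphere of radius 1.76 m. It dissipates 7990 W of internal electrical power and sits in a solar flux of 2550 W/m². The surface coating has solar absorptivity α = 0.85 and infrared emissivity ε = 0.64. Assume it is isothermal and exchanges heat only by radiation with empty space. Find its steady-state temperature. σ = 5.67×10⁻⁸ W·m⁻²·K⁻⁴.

At steady state, absorbed solar power + internal power = radiated power.
Absorbed: α·S·A_cross = 0.85·2550·9.731 = 21090 W (cross-section πr²).
Total input = 21090 + 7990 = 29080 W.
Radiated: εσ·A_surf·T⁴ with A_surf = 4πr² = 38.93 m².
T⁴ = 29080/(0.64·5.67×10⁻⁸·38.93) = 2.059×10¹⁰ K⁴.

T ≈ 379 K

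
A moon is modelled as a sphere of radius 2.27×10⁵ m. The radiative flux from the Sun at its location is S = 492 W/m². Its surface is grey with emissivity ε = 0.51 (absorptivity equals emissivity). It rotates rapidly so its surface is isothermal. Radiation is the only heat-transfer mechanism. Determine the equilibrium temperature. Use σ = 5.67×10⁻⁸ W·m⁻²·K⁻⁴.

T ≈ 216 K

At equilibrium, absorbed power = emitted power.
Absorbing cross-section = πr² = 1.619×10¹¹ m²; emitting surface = 4πr² = 6.475×10¹¹ m² (ratio 4).
εS·A_cross = εσ·A_surf·T⁴  ⇒  T⁴ = S/(4σ)   (ε cancels).
T⁴ = 492/(4·5.67×10⁻⁸) = 2.169×10⁹ K⁴.
T = (2.169×10⁹)^(1/4).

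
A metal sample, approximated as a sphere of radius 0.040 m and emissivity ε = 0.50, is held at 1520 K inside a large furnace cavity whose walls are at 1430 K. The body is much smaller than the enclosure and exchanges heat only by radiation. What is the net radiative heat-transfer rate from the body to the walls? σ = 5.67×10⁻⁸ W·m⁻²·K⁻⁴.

P_net ≈ 659 W

For a small grey body in a large enclosure: P_net = εσA(T_body⁴ − T_wall⁴).
A = 4πr² = 0.02011 m²; T_body⁴ − T_wall⁴ = 5.338×10¹² − 4.182×10¹² = 1.156×10¹² K⁴.
|P_net| = 0.50·5.67×10⁻⁸·0.02011·1.156×10¹².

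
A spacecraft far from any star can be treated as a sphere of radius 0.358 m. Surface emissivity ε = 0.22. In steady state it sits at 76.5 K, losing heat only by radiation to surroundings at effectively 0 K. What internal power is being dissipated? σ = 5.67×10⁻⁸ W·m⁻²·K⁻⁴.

Steady state: P = εσA T⁴.
A = 4πr² = 1.611 m²; T⁴ = (76.5)⁴ = 3.425×10⁷ K⁴.
P = 0.22 × 5.67×10⁻⁸ × 1.611 × 3.425×10⁷.

P ≈ 0.688 W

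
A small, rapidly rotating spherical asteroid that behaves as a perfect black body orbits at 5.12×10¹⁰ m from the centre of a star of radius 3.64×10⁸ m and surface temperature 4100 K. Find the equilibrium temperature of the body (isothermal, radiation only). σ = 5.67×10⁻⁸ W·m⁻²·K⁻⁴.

The star's surface emits σT_*⁴; at distance d the flux is S = σT_*⁴(R_*/d)².
S = 5.67×10⁻⁸·(4100)⁴·(3.64×10⁸/5.12×10¹⁰)² = 809.8 W/m².
For an isothermal sphere T⁴ = (1−a)S/(4σ) = 3.571×10⁹ K⁴.

T ≈ 244 K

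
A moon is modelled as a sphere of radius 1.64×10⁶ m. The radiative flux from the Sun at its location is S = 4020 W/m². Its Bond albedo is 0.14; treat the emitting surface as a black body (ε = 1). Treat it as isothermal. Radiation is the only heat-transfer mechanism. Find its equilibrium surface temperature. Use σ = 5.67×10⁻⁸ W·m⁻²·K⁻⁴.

T ≈ 351 K

At equilibrium, absorbed power = emitted power.
Absorbing cross-section = πr² = 8.450×10¹² m²; emitting surface = 4πr² = 3.380×10¹³ m² (ratio 4).
(1−a)S·A_cross = εσ·A_surf·T⁴  ⇒  T⁴ = (1−a)S/(4σ).
T⁴ = 0.860·4020/(4·5.67×10⁻⁸) = 1.524×10¹⁰ K⁴.
T = (1.524×10¹⁰)^(1/4).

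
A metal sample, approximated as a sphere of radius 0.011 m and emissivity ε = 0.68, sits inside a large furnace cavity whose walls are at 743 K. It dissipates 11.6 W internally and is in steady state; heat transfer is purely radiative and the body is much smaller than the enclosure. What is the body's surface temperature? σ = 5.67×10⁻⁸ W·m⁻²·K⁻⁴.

T ≈ 842 K

For a small grey body in a large enclosure, net radiated power = εσA(T⁴ − T_w⁴).
Steady state: P = εσA(T⁴ − T_w⁴) with A = 4πr² = 0.001521 m².
T⁴ = P/(εσA) + T_w⁴ = 11.6/(0.68·5.67×10⁻⁸·0.001521) + (743)⁴
    = 1.979×10¹¹ + 3.048×10¹¹ = 5.026×10¹¹ K⁴.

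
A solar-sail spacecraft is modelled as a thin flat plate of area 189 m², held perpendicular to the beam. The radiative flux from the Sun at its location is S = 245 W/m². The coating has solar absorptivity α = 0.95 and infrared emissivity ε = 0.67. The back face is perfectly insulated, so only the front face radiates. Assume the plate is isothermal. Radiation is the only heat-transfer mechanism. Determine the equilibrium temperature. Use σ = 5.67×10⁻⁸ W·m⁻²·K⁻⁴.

T ≈ 280 K

At equilibrium, absorbed power = emitted power.
Absorbing cross-section = A = 189.0 m²; emitting surface = A = 189.0 m² (ratio 1).
αS·A_cross = εσ·A_surf·T⁴  ⇒  T⁴ = αS/(ε·1σ).
T⁴ = 0.950·245/(0.67·1·5.67×10⁻⁸) = 6.127×10⁹ K⁴.
T = (6.127×10⁹)^(1/4).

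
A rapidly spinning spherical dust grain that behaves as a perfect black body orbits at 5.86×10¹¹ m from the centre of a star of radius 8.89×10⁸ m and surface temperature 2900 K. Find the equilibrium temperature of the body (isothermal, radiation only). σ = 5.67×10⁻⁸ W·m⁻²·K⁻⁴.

The star's surface emits σT_*⁴; at distance d the flux is S = σT_*⁴(R_*/d)².
S = 5.67×10⁻⁸·(2900)⁴·(8.89×10⁸/5.86×10¹¹)² = 9.230 W/m².
For an isothermal sphere T⁴ = (1−a)S/(4σ) = 4.069×10⁷ K⁴.

T ≈ 79.9 K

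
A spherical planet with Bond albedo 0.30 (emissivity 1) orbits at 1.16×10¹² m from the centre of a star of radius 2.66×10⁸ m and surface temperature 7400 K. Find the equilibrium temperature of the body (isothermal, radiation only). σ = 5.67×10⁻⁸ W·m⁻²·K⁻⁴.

The star's surface emits σT_*⁴; at distance d the flux is S = σT_*⁴(R_*/d)².
S = 5.67×10⁻⁸·(7400)⁴·(2.66×10⁸/1.16×10¹²)² = 8.940 W/m².
For an isothermal sphere T⁴ = (1−a)S/(4σ) = 2.759×10⁷ K⁴.

T ≈ 72.5 K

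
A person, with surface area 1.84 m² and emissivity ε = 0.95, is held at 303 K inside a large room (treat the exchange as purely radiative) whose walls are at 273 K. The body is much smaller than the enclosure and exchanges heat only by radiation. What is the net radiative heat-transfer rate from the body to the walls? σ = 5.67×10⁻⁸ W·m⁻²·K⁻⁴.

For a small grey body in a large enclosure: P_net = εσA(T_body⁴ − T_wall⁴).
A = 1.84 m²; T_body⁴ − T_wall⁴ = 8.429×10⁹ − 5.555×10⁹ = 2.874×10⁹ K⁴.
|P_net| = 0.95·5.67×10⁻⁸·1.840·2.874×10⁹.

P_net ≈ 285 W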